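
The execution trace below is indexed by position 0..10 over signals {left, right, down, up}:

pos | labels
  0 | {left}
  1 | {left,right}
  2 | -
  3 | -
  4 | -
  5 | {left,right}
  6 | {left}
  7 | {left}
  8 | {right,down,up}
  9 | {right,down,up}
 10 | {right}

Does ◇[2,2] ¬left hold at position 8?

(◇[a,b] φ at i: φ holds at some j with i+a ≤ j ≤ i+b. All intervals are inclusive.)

Holds

Check ¬left at each j in [10,10]:
  j=10: true
Found at j=10 → formula holds.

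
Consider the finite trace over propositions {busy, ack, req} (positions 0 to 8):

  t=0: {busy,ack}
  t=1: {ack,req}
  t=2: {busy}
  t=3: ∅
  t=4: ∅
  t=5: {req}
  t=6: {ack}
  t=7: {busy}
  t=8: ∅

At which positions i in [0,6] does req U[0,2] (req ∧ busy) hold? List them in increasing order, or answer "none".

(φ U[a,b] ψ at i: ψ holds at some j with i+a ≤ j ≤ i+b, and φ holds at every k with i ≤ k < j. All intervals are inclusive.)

none

Evaluate at each i in [0,6]:
  i=0: ✗ (no rhs in [0,2])
  i=1: ✗ (no rhs in [1,3])
  i=2: ✗ (no rhs in [2,4])
  i=3: ✗ (no rhs in [3,5])
  i=4: ✗ (no rhs in [4,6])
  i=5: ✗ (no rhs in [5,7])
  i=6: ✗ (no rhs in [6,8])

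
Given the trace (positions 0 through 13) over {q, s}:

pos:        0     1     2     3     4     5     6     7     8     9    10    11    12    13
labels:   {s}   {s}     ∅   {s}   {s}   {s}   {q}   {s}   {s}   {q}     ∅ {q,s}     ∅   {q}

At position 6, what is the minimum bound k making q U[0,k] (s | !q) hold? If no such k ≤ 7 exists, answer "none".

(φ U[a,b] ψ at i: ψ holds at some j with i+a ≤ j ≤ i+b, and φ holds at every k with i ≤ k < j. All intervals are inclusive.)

Need earliest j ≥ 6 with (s | !q), and q at every k in [6,j-1].
  j=6: rhs fails.
  j=7: rhs holds; lhs holds on [6,6]. k = 1.

1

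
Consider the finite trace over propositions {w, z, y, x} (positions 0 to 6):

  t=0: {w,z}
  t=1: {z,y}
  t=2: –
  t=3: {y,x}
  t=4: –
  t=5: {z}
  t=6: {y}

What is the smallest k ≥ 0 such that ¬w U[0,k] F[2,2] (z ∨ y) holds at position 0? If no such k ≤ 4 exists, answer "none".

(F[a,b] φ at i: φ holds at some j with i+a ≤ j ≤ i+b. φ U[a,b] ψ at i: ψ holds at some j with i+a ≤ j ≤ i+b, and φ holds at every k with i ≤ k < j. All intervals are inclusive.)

none

Need earliest j ≥ 0 with F[2,2] (z ∨ y), and ¬w at every k in [0,j-1].
  j=0: rhs fails.
  j=1: rhs holds but lhs fails at k=0.
  j=2: rhs fails.
  j=3: rhs holds but lhs fails at k=0.
  j=4: rhs holds but lhs fails at k=0.
No witness within the range → none.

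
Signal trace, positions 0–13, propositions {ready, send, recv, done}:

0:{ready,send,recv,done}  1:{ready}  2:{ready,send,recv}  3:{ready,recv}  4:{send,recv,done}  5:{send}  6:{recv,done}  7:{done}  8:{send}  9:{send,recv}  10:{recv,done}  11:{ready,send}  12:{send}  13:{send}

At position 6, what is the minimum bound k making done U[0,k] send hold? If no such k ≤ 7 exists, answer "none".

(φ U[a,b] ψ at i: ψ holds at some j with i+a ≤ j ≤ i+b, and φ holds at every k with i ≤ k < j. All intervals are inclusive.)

Need earliest j ≥ 6 with send, and done at every k in [6,j-1].
  j=6: rhs fails.
  j=7: rhs fails.
  j=8: rhs holds; lhs holds on [6,7]. k = 2.

2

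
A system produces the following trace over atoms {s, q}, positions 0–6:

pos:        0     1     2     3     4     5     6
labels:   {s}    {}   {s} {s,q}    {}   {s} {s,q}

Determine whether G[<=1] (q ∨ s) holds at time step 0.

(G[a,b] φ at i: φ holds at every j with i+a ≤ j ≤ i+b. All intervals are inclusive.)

False

Check (q ∨ s) at every j in [0,1]:
  j=0: true
  j=1: false
Fails at j=1 → formula fails.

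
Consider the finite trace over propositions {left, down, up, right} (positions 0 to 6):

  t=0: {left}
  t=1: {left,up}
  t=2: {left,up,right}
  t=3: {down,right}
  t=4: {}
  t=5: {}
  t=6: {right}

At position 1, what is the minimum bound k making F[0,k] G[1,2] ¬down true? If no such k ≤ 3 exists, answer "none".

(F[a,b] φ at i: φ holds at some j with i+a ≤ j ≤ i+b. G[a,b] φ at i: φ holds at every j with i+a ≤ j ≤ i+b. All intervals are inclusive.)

2

Scan j = 1,2,… for G[1,2] ¬down:
  j=1: fails
  j=2: fails
  j=3: holds
First hit at j=3, so smallest k = 3-1 = 2.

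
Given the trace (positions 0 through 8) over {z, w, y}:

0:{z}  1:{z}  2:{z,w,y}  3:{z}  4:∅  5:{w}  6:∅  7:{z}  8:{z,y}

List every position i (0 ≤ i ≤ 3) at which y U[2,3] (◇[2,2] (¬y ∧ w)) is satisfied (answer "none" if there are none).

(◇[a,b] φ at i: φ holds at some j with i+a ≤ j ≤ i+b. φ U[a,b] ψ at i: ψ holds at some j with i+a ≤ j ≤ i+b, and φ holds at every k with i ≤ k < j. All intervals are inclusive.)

none

Evaluate at each i in [0,3]:
  i=0: ✗ (lhs fails at k=0 before rhs at j=3)
  i=1: ✗ (lhs fails at k=1 before rhs at j=3)
  i=2: ✗ (no rhs in [4,5])
  i=3: ✗ (no rhs in [5,6])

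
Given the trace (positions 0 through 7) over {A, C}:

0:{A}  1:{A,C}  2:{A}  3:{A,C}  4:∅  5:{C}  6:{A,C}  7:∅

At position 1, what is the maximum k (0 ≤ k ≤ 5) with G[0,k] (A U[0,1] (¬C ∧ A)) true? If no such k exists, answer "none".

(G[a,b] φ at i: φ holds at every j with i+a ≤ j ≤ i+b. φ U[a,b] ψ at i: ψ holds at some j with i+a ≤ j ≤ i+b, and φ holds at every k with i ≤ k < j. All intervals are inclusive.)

1

(A U[0,1] (¬C ∧ A)) must hold from j=1 onward; find where it first fails.
  j=1: holds
  j=2: holds
  j=3: fails
Holds on [1,2], so largest k = 1.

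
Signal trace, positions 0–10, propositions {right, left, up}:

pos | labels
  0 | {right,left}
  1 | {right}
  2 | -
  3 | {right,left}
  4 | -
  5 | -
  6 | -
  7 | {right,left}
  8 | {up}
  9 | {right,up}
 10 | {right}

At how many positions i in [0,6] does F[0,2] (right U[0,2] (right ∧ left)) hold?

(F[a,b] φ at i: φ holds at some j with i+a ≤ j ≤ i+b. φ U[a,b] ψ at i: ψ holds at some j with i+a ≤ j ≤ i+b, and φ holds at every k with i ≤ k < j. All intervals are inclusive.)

6

Evaluate at each i in [0,6]:
  i=0: ✓ (witness j=0)
  i=1: ✓ (witness j=3)
  i=2: ✓ (witness j=3)
  i=3: ✓ (witness j=3)
  i=4: ✗ (none in [4,6])
  i=5: ✓ (witness j=7)
  i=6: ✓ (witness j=7)
Positions where it holds: {0, 1, 2, 3, 5, 6} → 6.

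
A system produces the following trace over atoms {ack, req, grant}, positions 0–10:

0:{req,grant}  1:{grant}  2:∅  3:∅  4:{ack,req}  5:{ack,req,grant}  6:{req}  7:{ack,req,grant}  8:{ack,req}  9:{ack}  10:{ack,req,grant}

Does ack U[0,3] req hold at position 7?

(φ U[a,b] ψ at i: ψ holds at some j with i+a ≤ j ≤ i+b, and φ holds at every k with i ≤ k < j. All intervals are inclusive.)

Need some j in [7,10] with req, and ack at every k in [7,j-1].
  j=7: req holds; no prefix to check → satisfied.

True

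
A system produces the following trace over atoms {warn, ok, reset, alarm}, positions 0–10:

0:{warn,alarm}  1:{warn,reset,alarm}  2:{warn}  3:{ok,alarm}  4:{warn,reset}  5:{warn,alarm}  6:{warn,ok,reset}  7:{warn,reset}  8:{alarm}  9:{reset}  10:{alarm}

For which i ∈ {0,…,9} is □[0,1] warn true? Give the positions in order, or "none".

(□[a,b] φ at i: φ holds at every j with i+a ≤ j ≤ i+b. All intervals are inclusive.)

0, 1, 4, 5, 6

Evaluate at each i in [0,9]:
  i=0: ✓ (all of [0,1])
  i=1: ✓ (all of [1,2])
  i=2: ✗ (fails at j=3)
  i=3: ✗ (fails at j=3)
  i=4: ✓ (all of [4,5])
  i=5: ✓ (all of [5,6])
  i=6: ✓ (all of [6,7])
  i=7: ✗ (fails at j=8)
  i=8: ✗ (fails at j=8)
  i=9: ✗ (fails at j=9)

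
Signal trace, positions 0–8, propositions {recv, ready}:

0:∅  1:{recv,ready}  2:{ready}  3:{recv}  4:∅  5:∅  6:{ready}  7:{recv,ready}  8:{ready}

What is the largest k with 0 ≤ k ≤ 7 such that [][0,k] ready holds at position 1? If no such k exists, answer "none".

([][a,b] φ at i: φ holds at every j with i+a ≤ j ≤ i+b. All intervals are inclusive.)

ready must hold from j=1 onward; find where it first fails.
  j=1: holds
  j=2: holds
  j=3: fails
Holds on [1,2], so largest k = 1.

1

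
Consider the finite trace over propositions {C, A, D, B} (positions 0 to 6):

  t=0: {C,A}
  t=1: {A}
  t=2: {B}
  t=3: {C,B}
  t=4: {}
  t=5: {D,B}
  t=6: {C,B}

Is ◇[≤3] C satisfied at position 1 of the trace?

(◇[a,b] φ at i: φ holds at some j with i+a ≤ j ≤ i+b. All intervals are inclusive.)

Check C at each j in [1,4]:
  j=1: false
  j=2: false
  j=3: true
  j=4: false
Found at j=3 → formula holds.

True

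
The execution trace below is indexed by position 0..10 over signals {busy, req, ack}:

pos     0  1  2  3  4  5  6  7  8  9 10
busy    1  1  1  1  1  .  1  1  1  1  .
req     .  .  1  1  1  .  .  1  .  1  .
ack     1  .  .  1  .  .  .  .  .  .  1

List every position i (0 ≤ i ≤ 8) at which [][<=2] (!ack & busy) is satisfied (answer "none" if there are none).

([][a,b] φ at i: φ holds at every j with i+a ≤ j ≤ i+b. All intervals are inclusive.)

6, 7

Evaluate at each i in [0,8]:
  i=0: ✗ (fails at j=0)
  i=1: ✗ (fails at j=3)
  i=2: ✗ (fails at j=3)
  i=3: ✗ (fails at j=3)
  i=4: ✗ (fails at j=5)
  i=5: ✗ (fails at j=5)
  i=6: ✓ (all of [6,8])
  i=7: ✓ (all of [7,9])
  i=8: ✗ (fails at j=10)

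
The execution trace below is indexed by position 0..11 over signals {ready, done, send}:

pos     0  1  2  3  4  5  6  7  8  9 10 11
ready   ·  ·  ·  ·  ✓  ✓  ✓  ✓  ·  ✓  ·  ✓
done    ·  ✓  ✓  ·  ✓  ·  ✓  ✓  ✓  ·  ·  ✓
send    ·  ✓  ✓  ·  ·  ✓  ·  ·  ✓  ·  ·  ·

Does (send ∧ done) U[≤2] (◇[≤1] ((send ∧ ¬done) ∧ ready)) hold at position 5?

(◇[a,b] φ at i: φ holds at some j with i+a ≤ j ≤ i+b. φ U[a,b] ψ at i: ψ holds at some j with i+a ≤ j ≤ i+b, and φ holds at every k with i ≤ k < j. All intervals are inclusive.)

Need some j in [5,7] with ◇[≤1] ((send ∧ ¬done) ∧ ready), and (send ∧ done) at every k in [5,j-1].
  j=5: ◇[≤1] ((send ∧ ¬done) ∧ ready) holds; no prefix to check → satisfied.

True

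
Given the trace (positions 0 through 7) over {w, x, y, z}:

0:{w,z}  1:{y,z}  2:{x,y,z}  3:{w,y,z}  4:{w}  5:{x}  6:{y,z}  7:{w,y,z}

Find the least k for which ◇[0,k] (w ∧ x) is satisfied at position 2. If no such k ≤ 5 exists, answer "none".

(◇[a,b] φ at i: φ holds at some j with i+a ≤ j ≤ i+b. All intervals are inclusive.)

none

Scan j = 2,3,… for (w ∧ x):
  j=2: fails
  j=3: fails
  j=4: fails
  j=5: fails
  j=6: fails
  j=7: fails
No j in [2,7] satisfies it → none.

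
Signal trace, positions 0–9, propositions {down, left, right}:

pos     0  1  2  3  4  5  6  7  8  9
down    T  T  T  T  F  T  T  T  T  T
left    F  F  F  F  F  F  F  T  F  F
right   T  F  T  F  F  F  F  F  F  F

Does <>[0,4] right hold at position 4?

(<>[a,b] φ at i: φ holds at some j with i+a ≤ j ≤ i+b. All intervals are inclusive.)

Does not hold

Check right at each j in [4,8]:
  j=4: false
  j=5: false
  j=6: false
  j=7: false
  j=8: false
No position in the window satisfies it → formula fails.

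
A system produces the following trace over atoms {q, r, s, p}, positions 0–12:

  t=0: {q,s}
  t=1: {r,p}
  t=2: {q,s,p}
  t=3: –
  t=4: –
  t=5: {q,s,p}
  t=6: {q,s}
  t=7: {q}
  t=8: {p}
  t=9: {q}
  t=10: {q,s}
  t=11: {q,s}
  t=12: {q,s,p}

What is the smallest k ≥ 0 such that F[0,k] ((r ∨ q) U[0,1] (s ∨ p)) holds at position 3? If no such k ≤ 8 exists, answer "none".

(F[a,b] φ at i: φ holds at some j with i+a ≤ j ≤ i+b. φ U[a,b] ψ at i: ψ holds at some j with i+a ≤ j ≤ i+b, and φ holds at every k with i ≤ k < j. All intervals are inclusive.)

Scan j = 3,4,… for ((r ∨ q) U[0,1] (s ∨ p)):
  j=3: fails
  j=4: fails
  j=5: holds
First hit at j=5, so smallest k = 5-3 = 2.

2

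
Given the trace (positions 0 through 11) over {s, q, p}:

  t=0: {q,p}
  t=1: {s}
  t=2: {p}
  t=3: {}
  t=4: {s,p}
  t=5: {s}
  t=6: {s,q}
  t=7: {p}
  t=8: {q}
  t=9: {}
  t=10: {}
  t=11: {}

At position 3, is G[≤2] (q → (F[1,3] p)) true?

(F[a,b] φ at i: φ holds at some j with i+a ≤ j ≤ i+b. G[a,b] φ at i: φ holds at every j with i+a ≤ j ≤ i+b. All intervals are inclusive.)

True

Check (q → (F[1,3] p)) at every j in [3,5]:
  j=3: antecedent false → ✓
  j=4: antecedent false → ✓
  j=5: antecedent false → ✓
All positions satisfy it → formula holds.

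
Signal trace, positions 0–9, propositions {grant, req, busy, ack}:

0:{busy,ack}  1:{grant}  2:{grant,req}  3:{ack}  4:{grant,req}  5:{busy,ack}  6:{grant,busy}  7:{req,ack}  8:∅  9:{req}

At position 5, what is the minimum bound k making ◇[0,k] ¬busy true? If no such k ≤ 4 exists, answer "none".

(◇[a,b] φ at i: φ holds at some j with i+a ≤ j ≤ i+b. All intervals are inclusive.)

Scan j = 5,6,… for ¬busy:
  j=5: fails
  j=6: fails
  j=7: holds
First hit at j=7, so smallest k = 7-5 = 2.

2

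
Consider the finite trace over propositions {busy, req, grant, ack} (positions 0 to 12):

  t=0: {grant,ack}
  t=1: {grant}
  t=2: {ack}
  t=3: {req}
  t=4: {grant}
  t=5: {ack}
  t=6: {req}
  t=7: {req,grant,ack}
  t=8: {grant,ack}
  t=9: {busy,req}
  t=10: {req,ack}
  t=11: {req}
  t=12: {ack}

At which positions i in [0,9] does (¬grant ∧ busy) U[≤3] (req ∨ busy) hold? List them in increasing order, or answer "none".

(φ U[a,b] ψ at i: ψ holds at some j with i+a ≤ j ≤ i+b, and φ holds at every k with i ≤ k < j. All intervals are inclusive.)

3, 6, 7, 9

Evaluate at each i in [0,9]:
  i=0: ✗ (lhs fails at k=0 before rhs at j=3)
  i=1: ✗ (lhs fails at k=1 before rhs at j=3)
  i=2: ✗ (lhs fails at k=2 before rhs at j=3)
  i=3: ✓ (rhs at j=3)
  i=4: ✗ (lhs fails at k=4 before rhs at j=6)
  i=5: ✗ (lhs fails at k=5 before rhs at j=6)
  i=6: ✓ (rhs at j=6)
  i=7: ✓ (rhs at j=7)
  i=8: ✗ (lhs fails at k=8 before rhs at j=9)
  i=9: ✓ (rhs at j=9)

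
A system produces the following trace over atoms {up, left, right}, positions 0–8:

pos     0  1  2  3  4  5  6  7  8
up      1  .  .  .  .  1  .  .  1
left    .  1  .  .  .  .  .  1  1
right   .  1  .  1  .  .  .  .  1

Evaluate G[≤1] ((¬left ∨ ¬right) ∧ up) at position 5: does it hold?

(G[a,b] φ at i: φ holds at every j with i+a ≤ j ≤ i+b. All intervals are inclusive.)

Check ((¬left ∨ ¬right) ∧ up) at every j in [5,6]:
  j=5: true
  j=6: false
Fails at j=6 → formula fails.

No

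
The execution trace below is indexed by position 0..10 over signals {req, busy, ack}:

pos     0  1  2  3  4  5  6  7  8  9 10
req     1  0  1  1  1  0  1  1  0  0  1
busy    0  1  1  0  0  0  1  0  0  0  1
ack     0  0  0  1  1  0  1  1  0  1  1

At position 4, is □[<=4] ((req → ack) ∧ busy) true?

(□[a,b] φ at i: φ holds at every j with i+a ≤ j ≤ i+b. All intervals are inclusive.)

No

Check ((req → ack) ∧ busy) at every j in [4,8]:
  j=4: false
  j=5: false
  j=6: true
  j=7: false
  j=8: false
Fails at j=4 → formula fails.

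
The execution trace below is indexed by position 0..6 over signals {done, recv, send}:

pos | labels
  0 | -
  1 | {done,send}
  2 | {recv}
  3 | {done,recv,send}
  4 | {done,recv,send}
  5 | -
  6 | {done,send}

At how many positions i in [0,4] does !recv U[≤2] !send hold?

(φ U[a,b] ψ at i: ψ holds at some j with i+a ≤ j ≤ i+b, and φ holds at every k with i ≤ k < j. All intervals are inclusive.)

3

Evaluate at each i in [0,4]:
  i=0: ✓ (rhs at j=0)
  i=1: ✓ (rhs at j=2; lhs holds on [1,1])
  i=2: ✓ (rhs at j=2)
  i=3: ✗ (lhs fails at k=3 before rhs at j=5)
  i=4: ✗ (lhs fails at k=4 before rhs at j=5)
Positions where it holds: {0, 1, 2} → 3.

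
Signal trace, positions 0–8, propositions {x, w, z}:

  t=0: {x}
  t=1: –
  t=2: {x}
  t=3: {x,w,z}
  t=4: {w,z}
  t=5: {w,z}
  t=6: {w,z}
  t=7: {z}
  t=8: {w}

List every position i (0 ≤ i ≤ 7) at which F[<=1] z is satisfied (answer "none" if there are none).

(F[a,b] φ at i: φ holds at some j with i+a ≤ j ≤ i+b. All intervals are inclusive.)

Evaluate at each i in [0,7]:
  i=0: ✗ (none in [0,1])
  i=1: ✗ (none in [1,2])
  i=2: ✓ (witness j=3)
  i=3: ✓ (witness j=3)
  i=4: ✓ (witness j=4)
  i=5: ✓ (witness j=5)
  i=6: ✓ (witness j=6)
  i=7: ✓ (witness j=7)

2, 3, 4, 5, 6, 7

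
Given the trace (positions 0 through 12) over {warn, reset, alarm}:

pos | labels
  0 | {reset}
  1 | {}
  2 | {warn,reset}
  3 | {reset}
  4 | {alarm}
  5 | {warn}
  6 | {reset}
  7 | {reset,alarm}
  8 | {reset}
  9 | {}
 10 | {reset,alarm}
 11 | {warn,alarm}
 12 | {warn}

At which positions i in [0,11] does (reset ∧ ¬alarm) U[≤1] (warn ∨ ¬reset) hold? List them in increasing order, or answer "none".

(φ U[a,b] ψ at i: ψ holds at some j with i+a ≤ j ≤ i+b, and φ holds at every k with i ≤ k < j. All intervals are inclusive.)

Evaluate at each i in [0,11]:
  i=0: ✓ (rhs at j=1; lhs holds on [0,0])
  i=1: ✓ (rhs at j=1)
  i=2: ✓ (rhs at j=2)
  i=3: ✓ (rhs at j=4; lhs holds on [3,3])
  i=4: ✓ (rhs at j=4)
  i=5: ✓ (rhs at j=5)
  i=6: ✗ (no rhs in [6,7])
  i=7: ✗ (no rhs in [7,8])
  i=8: ✓ (rhs at j=9; lhs holds on [8,8])
  i=9: ✓ (rhs at j=9)
  i=10: ✗ (lhs fails at k=10 before rhs at j=11)
  i=11: ✓ (rhs at j=11)

0, 1, 2, 3, 4, 5, 8, 9, 11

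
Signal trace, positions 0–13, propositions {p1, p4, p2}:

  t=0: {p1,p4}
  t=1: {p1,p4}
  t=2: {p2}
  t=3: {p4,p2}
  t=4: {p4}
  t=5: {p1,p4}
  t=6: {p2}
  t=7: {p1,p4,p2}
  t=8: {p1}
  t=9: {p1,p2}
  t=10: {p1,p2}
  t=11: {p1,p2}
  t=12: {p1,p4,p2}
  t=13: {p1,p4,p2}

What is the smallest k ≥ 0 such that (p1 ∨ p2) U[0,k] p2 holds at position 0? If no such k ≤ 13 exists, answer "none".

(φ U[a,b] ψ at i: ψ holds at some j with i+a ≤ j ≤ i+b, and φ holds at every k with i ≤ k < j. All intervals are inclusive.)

Need earliest j ≥ 0 with p2, and (p1 ∨ p2) at every k in [0,j-1].
  j=0: rhs fails.
  j=1: rhs fails.
  j=2: rhs holds; lhs holds on [0,1]. k = 2.

2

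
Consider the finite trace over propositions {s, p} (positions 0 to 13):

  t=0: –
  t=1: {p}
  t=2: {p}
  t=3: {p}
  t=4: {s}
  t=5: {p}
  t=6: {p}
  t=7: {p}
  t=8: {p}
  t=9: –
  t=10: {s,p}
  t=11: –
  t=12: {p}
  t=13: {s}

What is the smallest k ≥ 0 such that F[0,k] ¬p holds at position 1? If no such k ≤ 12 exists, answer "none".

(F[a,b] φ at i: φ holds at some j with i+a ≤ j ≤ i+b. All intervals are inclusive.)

Scan j = 1,2,… for ¬p:
  j=1: fails
  j=2: fails
  j=3: fails
  j=4: holds
First hit at j=4, so smallest k = 4-1 = 3.

3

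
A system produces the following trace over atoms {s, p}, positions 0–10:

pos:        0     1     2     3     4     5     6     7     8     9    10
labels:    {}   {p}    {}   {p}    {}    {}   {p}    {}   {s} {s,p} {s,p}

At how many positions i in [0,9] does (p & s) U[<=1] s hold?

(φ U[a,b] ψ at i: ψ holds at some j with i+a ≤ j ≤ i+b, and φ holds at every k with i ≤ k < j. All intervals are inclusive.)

Evaluate at each i in [0,9]:
  i=0: ✗ (no rhs in [0,1])
  i=1: ✗ (no rhs in [1,2])
  i=2: ✗ (no rhs in [2,3])
  i=3: ✗ (no rhs in [3,4])
  i=4: ✗ (no rhs in [4,5])
  i=5: ✗ (no rhs in [5,6])
  i=6: ✗ (no rhs in [6,7])
  i=7: ✗ (lhs fails at k=7 before rhs at j=8)
  i=8: ✓ (rhs at j=8)
  i=9: ✓ (rhs at j=9)
Positions where it holds: {8, 9} → 2.

2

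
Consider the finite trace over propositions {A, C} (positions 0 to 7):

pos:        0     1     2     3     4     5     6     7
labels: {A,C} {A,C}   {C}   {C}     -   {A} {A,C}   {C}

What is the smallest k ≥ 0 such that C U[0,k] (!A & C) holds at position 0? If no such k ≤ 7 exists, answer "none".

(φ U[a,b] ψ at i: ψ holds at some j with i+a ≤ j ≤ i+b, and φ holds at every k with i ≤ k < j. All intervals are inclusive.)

2

Need earliest j ≥ 0 with (!A & C), and C at every k in [0,j-1].
  j=0: rhs fails.
  j=1: rhs fails.
  j=2: rhs holds; lhs holds on [0,1]. k = 2.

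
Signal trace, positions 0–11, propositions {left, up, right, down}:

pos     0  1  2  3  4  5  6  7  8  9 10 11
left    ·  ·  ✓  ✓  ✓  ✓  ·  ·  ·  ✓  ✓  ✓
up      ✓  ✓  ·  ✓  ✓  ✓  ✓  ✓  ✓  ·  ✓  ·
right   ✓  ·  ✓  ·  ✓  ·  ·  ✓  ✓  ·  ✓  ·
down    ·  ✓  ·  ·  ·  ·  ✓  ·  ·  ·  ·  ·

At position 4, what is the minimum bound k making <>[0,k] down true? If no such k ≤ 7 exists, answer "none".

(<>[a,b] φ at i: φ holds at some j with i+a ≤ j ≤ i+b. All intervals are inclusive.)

Scan j = 4,5,… for down:
  j=4: fails
  j=5: fails
  j=6: holds
First hit at j=6, so smallest k = 6-4 = 2.

2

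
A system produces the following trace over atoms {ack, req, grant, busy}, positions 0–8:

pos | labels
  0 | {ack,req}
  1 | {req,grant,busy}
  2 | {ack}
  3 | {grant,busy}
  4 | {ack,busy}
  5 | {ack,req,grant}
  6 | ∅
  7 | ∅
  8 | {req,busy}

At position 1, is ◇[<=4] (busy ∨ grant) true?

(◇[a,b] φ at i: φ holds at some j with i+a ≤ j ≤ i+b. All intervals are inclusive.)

Check (busy ∨ grant) at each j in [1,5]:
  j=1: true
  j=2: false
  j=3: true
  j=4: true
  j=5: true
Found at j=1 → formula holds.

Yes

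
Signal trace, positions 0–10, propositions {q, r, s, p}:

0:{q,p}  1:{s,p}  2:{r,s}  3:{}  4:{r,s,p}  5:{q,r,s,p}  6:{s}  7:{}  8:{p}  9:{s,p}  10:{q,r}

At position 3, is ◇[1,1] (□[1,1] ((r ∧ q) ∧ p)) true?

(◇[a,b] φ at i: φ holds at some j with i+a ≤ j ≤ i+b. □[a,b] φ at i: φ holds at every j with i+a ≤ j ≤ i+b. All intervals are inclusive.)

Check □[1,1] ((r ∧ q) ∧ p) at each j in [4,4]:
  j=4: holds on [5,5]
Found at j=4 → formula holds.

Holds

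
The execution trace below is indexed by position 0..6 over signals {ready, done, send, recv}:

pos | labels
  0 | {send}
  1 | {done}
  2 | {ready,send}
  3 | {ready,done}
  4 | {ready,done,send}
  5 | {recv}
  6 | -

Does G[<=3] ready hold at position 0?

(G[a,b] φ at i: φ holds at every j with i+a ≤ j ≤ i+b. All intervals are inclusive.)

Check ready at every j in [0,3]:
  j=0: false
  j=1: false
  j=2: true
  j=3: true
Fails at j=0 → formula fails.

False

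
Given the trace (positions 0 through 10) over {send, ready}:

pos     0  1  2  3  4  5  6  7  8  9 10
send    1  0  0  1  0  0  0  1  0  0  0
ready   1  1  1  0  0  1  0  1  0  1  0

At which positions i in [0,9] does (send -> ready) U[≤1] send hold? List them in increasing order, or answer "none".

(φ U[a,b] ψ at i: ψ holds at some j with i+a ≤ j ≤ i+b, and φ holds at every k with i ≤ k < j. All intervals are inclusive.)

Evaluate at each i in [0,9]:
  i=0: ✓ (rhs at j=0)
  i=1: ✗ (no rhs in [1,2])
  i=2: ✓ (rhs at j=3; lhs holds on [2,2])
  i=3: ✓ (rhs at j=3)
  i=4: ✗ (no rhs in [4,5])
  i=5: ✗ (no rhs in [5,6])
  i=6: ✓ (rhs at j=7; lhs holds on [6,6])
  i=7: ✓ (rhs at j=7)
  i=8: ✗ (no rhs in [8,9])
  i=9: ✗ (no rhs in [9,10])

0, 2, 3, 6, 7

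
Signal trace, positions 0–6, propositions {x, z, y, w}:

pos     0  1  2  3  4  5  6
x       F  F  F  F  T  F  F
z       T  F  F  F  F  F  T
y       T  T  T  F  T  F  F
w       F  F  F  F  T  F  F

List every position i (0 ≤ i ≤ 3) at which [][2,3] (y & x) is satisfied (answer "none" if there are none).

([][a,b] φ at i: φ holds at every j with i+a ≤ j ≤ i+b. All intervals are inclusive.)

Evaluate at each i in [0,3]:
  i=0: ✗ (fails at j=2)
  i=1: ✗ (fails at j=3)
  i=2: ✗ (fails at j=5)
  i=3: ✗ (fails at j=5)

none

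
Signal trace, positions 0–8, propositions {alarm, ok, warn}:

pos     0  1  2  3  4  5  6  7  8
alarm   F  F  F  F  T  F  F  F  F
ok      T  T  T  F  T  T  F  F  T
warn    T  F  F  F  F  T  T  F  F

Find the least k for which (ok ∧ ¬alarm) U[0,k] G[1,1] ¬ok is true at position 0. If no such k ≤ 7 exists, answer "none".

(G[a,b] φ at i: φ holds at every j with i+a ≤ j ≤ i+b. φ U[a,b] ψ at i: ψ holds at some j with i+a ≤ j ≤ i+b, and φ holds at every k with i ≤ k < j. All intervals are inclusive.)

Need earliest j ≥ 0 with G[1,1] ¬ok, and (ok ∧ ¬alarm) at every k in [0,j-1].
  j=0: rhs fails.
  j=1: rhs fails.
  j=2: rhs holds; lhs holds on [0,1]. k = 2.

2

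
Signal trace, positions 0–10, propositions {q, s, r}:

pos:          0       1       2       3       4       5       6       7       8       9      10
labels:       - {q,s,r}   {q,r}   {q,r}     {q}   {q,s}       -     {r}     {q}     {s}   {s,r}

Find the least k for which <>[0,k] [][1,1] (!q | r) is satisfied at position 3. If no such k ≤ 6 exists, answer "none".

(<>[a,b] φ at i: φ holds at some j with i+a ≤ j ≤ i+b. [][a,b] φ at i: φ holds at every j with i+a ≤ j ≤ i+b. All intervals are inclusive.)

Scan j = 3,4,… for [][1,1] (!q | r):
  j=3: fails
  j=4: fails
  j=5: holds
First hit at j=5, so smallest k = 5-3 = 2.

2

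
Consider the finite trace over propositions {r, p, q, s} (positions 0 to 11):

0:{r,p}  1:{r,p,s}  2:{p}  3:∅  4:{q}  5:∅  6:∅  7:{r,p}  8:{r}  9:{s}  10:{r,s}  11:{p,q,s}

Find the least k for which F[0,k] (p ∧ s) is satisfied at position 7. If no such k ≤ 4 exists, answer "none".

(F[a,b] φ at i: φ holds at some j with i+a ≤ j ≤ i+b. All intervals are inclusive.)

4

Scan j = 7,8,… for (p ∧ s):
  j=7: fails
  j=8: fails
  j=9: fails
  j=10: fails
  j=11: holds
First hit at j=11, so smallest k = 11-7 = 4.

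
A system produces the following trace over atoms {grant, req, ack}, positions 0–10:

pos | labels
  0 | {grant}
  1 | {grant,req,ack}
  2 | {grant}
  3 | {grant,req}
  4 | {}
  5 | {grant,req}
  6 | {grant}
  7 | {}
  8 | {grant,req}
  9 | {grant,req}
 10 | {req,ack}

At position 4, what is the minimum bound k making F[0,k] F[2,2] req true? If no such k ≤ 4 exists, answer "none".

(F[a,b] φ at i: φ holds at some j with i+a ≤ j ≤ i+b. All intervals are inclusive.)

Scan j = 4,5,… for F[2,2] req:
  j=4: fails
  j=5: fails
  j=6: holds
First hit at j=6, so smallest k = 6-4 = 2.

2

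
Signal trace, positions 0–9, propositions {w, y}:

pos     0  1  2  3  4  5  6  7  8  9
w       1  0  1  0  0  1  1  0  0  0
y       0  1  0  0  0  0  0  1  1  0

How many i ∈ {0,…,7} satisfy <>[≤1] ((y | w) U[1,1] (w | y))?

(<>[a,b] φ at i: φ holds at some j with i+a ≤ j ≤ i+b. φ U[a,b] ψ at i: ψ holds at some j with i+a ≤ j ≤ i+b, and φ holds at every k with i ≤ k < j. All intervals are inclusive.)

Evaluate at each i in [0,7]:
  i=0: ✓ (witness j=0)
  i=1: ✓ (witness j=1)
  i=2: ✗ (none in [2,3])
  i=3: ✗ (none in [3,4])
  i=4: ✓ (witness j=5)
  i=5: ✓ (witness j=5)
  i=6: ✓ (witness j=6)
  i=7: ✓ (witness j=7)
Positions where it holds: {0, 1, 4, 5, 6, 7} → 6.

6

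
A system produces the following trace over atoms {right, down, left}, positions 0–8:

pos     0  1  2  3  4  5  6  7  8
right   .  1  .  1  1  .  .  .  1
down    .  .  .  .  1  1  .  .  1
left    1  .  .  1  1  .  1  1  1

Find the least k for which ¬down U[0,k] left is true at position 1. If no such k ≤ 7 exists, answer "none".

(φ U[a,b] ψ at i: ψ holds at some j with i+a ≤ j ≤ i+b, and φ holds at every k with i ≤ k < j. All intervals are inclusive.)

2

Need earliest j ≥ 1 with left, and ¬down at every k in [1,j-1].
  j=1: rhs fails.
  j=2: rhs fails.
  j=3: rhs holds; lhs holds on [1,2]. k = 2.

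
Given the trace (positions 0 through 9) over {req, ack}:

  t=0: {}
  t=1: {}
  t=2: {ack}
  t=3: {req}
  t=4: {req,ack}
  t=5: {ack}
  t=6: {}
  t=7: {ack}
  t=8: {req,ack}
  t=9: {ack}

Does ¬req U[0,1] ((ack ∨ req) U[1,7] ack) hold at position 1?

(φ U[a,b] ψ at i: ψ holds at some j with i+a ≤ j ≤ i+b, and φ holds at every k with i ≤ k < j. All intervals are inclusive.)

Need some j in [1,2] with ((ack ∨ req) U[1,7] ack), and ¬req at every k in [1,j-1].
  j=1: ((ack ∨ req) U[1,7] ack) — fails.
  j=2: ((ack ∨ req) U[1,7] ack) holds; ¬req holds at every k in [1,1] → satisfied.

Yes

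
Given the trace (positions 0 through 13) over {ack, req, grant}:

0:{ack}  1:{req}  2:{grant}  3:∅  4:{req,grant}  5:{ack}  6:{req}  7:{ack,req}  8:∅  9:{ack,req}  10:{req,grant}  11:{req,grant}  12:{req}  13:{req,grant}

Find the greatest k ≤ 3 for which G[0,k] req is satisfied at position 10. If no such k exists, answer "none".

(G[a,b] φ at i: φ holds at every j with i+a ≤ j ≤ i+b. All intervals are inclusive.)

3

req must hold from j=10 onward; find where it first fails.
  j=10: holds
  j=11: holds
  j=12: holds
  j=13: holds
Holds through j=13; largest k = 3.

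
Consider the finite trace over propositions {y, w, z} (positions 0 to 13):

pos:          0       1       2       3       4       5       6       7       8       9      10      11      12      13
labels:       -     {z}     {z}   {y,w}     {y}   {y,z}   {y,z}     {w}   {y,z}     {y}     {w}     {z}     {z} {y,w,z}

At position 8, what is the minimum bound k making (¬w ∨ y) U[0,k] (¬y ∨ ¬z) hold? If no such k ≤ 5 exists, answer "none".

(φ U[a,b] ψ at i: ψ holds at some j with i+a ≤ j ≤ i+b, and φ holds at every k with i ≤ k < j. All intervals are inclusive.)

Need earliest j ≥ 8 with (¬y ∨ ¬z), and (¬w ∨ y) at every k in [8,j-1].
  j=8: rhs fails.
  j=9: rhs holds; lhs holds on [8,8]. k = 1.

1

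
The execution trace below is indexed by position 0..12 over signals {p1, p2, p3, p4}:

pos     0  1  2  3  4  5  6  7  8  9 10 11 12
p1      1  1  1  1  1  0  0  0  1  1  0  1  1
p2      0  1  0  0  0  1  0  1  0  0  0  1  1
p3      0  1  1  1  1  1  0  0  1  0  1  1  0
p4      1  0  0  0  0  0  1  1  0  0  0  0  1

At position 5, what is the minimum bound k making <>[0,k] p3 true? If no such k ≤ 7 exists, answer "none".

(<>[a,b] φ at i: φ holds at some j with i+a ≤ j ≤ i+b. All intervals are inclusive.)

0

Scan j = 5,6,… for p3:
  j=5: holds
First hit at j=5, so smallest k = 5-5 = 0.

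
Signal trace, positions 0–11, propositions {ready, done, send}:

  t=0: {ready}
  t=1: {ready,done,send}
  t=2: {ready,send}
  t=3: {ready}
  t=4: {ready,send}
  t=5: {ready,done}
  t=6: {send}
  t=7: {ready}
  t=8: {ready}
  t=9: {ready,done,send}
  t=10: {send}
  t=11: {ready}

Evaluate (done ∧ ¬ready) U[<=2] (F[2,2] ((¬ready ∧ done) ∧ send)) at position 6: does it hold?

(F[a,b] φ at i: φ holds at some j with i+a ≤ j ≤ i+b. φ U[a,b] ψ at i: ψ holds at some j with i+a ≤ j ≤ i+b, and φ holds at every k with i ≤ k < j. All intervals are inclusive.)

Need some j in [6,8] with F[2,2] ((¬ready ∧ done) ∧ send), and (done ∧ ¬ready) at every k in [6,j-1].
  j=6: F[2,2] ((¬ready ∧ done) ∧ send) — fails (none in [8,8]).
  j=7: F[2,2] ((¬ready ∧ done) ∧ send) — fails (none in [9,9]).
  j=8: F[2,2] ((¬ready ∧ done) ∧ send) — fails (none in [10,10]).
No j in the window works → until fails.

No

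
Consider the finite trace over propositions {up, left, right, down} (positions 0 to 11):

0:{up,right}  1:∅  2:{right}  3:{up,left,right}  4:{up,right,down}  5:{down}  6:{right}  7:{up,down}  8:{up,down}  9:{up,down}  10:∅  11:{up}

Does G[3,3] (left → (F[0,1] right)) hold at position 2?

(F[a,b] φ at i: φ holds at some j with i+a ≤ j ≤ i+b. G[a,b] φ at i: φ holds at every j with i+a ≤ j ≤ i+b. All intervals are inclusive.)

Check (left → (F[0,1] right)) at every j in [5,5]:
  j=5: antecedent false → ✓
All positions satisfy it → formula holds.

Yes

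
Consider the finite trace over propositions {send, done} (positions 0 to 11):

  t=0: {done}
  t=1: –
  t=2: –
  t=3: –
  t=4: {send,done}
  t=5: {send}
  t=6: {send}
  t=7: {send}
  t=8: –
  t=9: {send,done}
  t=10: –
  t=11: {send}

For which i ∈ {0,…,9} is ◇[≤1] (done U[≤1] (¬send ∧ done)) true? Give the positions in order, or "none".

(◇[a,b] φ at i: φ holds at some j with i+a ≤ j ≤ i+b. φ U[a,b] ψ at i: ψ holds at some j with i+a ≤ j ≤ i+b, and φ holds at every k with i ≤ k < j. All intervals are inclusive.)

0

Evaluate at each i in [0,9]:
  i=0: ✓ (witness j=0)
  i=1: ✗ (none in [1,2])
  i=2: ✗ (none in [2,3])
  i=3: ✗ (none in [3,4])
  i=4: ✗ (none in [4,5])
  i=5: ✗ (none in [5,6])
  i=6: ✗ (none in [6,7])
  i=7: ✗ (none in [7,8])
  i=8: ✗ (none in [8,9])
  i=9: ✗ (none in [9,10])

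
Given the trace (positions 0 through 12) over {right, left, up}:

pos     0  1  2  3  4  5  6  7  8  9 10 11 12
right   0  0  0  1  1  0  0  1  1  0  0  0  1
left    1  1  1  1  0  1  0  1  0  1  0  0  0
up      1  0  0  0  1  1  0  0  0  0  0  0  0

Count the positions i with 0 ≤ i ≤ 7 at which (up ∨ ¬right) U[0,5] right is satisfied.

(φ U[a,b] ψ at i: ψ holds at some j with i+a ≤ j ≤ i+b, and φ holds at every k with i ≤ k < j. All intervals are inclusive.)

Evaluate at each i in [0,7]:
  i=0: ✓ (rhs at j=3; lhs holds on [0,2])
  i=1: ✓ (rhs at j=3; lhs holds on [1,2])
  i=2: ✓ (rhs at j=3; lhs holds on [2,2])
  i=3: ✓ (rhs at j=3)
  i=4: ✓ (rhs at j=4)
  i=5: ✓ (rhs at j=7; lhs holds on [5,6])
  i=6: ✓ (rhs at j=7; lhs holds on [6,6])
  i=7: ✓ (rhs at j=7)
Positions where it holds: {0, 1, 2, 3, 4, 5, 6, 7} → 8.

8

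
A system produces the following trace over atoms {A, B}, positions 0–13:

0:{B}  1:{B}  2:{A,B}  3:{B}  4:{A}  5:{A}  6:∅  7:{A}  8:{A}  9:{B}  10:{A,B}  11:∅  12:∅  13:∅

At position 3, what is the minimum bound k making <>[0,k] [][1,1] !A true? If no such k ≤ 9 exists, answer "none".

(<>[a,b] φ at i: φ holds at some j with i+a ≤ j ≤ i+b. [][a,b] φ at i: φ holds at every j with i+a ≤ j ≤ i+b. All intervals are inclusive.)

Scan j = 3,4,… for [][1,1] !A:
  j=3: fails
  j=4: fails
  j=5: holds
First hit at j=5, so smallest k = 5-3 = 2.

2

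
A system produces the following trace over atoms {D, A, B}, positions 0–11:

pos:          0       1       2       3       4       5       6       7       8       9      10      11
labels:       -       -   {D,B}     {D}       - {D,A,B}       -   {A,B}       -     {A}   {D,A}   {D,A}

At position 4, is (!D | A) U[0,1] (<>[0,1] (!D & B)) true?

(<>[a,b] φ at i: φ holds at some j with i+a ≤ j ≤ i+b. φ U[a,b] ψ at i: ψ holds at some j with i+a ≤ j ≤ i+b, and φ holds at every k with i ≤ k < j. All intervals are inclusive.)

Need some j in [4,5] with <>[0,1] (!D & B), and (!D | A) at every k in [4,j-1].
  j=4: <>[0,1] (!D & B) — fails (none in [4,5]).
  j=5: <>[0,1] (!D & B) — fails (none in [5,6]).
No j in the window works → until fails.

No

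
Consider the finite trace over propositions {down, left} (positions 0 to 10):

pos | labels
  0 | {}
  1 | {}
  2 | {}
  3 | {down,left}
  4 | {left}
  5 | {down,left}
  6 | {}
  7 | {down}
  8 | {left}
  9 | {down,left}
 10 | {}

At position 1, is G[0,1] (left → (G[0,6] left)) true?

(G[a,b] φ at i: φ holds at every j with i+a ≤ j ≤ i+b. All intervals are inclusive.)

True

Check (left → (G[0,6] left)) at every j in [1,2]:
  j=1: antecedent false → ✓
  j=2: antecedent false → ✓
All positions satisfy it → formula holds.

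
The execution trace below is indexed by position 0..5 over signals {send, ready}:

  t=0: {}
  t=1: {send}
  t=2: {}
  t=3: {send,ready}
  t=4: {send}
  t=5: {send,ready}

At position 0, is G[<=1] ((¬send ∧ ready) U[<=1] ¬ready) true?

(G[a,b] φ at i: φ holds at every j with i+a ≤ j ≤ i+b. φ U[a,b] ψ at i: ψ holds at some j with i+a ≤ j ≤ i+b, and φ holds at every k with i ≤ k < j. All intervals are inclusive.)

Check ((¬send ∧ ready) U[<=1] ¬ready) at every j in [0,1]:
  j=0: holds
  j=1: holds
All positions satisfy it → formula holds.

Yes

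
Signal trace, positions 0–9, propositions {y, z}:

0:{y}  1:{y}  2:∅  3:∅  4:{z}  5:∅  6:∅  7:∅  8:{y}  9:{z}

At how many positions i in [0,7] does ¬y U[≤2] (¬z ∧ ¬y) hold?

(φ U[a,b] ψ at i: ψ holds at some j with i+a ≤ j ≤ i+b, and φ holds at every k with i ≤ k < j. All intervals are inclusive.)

Evaluate at each i in [0,7]:
  i=0: ✗ (lhs fails at k=0 before rhs at j=2)
  i=1: ✗ (lhs fails at k=1 before rhs at j=2)
  i=2: ✓ (rhs at j=2)
  i=3: ✓ (rhs at j=3)
  i=4: ✓ (rhs at j=5; lhs holds on [4,4])
  i=5: ✓ (rhs at j=5)
  i=6: ✓ (rhs at j=6)
  i=7: ✓ (rhs at j=7)
Positions where it holds: {2, 3, 4, 5, 6, 7} → 6.

6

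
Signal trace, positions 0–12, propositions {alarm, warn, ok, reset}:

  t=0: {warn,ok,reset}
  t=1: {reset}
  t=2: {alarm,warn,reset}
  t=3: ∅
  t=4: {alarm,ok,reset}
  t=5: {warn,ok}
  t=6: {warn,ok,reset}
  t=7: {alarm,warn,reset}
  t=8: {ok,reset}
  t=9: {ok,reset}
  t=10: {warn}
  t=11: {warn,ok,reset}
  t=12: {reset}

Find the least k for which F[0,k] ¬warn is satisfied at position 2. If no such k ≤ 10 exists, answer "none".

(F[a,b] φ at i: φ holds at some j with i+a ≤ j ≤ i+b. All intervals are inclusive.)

1

Scan j = 2,3,… for ¬warn:
  j=2: fails
  j=3: holds
First hit at j=3, so smallest k = 3-2 = 1.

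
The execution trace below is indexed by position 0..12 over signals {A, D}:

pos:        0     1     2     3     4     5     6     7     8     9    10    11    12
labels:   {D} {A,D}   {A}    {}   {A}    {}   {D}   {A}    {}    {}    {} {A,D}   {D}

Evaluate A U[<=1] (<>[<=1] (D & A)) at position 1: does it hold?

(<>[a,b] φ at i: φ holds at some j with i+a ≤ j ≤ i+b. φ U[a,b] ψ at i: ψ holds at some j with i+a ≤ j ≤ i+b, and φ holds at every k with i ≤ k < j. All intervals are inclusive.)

Yes

Need some j in [1,2] with <>[<=1] (D & A), and A at every k in [1,j-1].
  j=1: <>[<=1] (D & A) holds; no prefix to check → satisfied.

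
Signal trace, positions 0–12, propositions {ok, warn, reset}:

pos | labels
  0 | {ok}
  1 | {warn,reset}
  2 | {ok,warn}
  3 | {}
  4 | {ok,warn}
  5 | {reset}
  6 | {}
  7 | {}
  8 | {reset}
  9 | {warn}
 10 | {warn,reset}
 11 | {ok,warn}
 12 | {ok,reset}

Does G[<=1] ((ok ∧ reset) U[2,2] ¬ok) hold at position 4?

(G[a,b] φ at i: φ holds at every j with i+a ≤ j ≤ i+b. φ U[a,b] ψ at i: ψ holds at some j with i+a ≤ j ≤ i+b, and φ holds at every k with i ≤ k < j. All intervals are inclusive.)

False

Check ((ok ∧ reset) U[2,2] ¬ok) at every j in [4,5]:
  j=4: fails
  j=5: fails
Fails at j=4 → formula fails.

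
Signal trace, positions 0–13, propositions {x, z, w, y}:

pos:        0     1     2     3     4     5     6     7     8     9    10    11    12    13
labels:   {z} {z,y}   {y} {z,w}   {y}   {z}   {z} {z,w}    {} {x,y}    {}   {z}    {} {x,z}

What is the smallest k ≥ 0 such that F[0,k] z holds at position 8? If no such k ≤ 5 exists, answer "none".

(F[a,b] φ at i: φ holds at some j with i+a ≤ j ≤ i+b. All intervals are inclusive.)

3

Scan j = 8,9,… for z:
  j=8: fails
  j=9: fails
  j=10: fails
  j=11: holds
First hit at j=11, so smallest k = 11-8 = 3.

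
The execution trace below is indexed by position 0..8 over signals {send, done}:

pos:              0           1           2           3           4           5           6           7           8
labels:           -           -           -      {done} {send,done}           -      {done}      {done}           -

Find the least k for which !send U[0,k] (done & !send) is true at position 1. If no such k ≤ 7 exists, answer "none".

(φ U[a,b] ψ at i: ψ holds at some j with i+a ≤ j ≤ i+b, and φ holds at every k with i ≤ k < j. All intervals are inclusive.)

2

Need earliest j ≥ 1 with (done & !send), and !send at every k in [1,j-1].
  j=1: rhs fails.
  j=2: rhs fails.
  j=3: rhs holds; lhs holds on [1,2]. k = 2.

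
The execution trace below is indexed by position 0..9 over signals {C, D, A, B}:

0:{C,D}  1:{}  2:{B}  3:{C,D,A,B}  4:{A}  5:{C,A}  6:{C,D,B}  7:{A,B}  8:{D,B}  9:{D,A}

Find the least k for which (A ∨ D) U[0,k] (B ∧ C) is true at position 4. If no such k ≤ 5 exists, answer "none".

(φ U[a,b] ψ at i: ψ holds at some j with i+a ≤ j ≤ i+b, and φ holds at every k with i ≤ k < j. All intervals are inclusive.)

Need earliest j ≥ 4 with (B ∧ C), and (A ∨ D) at every k in [4,j-1].
  j=4: rhs fails.
  j=5: rhs fails.
  j=6: rhs holds; lhs holds on [4,5]. k = 2.

2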